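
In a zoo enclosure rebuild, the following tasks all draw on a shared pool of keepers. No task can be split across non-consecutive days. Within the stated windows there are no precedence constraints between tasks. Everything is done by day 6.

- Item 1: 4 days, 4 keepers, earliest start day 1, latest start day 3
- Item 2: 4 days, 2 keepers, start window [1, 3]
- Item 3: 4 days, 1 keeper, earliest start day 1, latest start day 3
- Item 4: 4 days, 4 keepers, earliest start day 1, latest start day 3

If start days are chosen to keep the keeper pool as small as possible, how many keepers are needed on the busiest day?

Schedule Item 1@1, Item 2@1, Item 3@1, Item 4@1: d1:11  d2:11  d3:11  d4:11  d5:0  d6:0 — peak 11.

11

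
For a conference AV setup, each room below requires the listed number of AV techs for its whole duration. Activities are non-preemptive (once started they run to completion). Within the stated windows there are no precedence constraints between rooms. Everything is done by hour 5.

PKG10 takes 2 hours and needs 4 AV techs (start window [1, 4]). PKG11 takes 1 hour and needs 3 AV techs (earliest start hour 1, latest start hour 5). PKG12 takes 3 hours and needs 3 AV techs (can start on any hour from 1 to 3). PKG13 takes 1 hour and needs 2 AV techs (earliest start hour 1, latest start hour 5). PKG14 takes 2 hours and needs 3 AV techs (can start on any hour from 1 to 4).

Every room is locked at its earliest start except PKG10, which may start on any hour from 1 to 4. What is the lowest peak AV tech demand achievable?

11

PKG10@1: h1:15  h2:10  h3:3  h4:0  h5:0 → peak 15
PKG10@2: h1:11  h2:10  h3:7  h4:0  h5:0 → peak 11
PKG10@3: h1:11  h2:6  h3:7  h4:4  h5:0 → peak 11
PKG10@4: h1:11  h2:6  h3:3  h4:4  h5:4 → peak 11
Best is PKG10@2, peak 11.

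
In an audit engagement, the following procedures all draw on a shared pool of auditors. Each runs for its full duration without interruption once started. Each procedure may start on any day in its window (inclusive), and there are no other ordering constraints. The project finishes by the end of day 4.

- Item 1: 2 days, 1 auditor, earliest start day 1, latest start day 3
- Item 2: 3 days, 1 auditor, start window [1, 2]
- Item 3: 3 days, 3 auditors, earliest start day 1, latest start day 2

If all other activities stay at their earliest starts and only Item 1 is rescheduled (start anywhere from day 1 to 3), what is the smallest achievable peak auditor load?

5

Item 1@1: d1:5  d2:5  d3:4  d4:0 → peak 5
Item 1@2: d1:4  d2:5  d3:5  d4:0 → peak 5
Item 1@3: d1:4  d2:4  d3:5  d4:1 → peak 5
Best is Item 1@1, peak 5.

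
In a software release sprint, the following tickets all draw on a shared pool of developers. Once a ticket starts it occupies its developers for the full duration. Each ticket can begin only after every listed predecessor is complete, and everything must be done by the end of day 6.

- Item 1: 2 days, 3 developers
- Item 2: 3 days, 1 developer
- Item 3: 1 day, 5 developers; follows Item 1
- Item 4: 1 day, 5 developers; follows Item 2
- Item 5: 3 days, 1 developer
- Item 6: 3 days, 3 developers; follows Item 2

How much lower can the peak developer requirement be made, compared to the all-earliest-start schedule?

Early-start peak: d1:5  d2:5  d3:7  d4:8  d5:3  d6:3 ⇒ 8.
Leveled (Item 1@1, Item 2@1, Item 3@3, Item 4@4, Item 5@1, Item 6@4): d1:5  d2:5  d3:7  d4:8  d5:3  d6:3 ⇒ 8.
Reduction 8 − 8 = 0.

0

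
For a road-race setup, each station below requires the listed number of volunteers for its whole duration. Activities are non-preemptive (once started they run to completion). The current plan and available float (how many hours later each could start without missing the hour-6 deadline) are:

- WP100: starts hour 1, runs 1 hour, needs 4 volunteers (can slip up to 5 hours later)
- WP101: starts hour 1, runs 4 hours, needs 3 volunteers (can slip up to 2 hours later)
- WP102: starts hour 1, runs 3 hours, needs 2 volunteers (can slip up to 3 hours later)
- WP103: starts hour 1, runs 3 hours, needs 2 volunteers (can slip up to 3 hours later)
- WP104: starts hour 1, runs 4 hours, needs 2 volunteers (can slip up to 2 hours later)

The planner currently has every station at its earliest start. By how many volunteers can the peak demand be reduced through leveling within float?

6

Early-start peak: h1:13  h2:9  h3:9  h4:5  h5:0  h6:0 ⇒ 13.
Leveled (WP100@1, WP101@2, WP102@1, WP103@4, WP104@2): h1:6  h2:7  h3:7  h4:7  h5:7  h6:2 ⇒ 7.
Reduction 13 − 7 = 6.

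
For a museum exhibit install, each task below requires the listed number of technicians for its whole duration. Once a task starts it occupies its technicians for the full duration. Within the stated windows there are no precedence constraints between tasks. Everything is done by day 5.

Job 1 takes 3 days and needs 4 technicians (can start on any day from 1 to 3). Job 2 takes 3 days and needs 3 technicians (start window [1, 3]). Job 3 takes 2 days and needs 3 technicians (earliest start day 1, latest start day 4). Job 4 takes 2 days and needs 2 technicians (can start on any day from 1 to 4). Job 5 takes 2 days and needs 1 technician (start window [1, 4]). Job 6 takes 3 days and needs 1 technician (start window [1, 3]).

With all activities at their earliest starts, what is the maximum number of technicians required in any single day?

Early-start schedule: Job 1@1, Job 2@1, Job 3@1, Job 4@1, Job 5@1, Job 6@1.
Load per day: day 1: 14, day 2: 14, day 3: 8, day 4: 0, day 5: 0.
Peak is 14.

14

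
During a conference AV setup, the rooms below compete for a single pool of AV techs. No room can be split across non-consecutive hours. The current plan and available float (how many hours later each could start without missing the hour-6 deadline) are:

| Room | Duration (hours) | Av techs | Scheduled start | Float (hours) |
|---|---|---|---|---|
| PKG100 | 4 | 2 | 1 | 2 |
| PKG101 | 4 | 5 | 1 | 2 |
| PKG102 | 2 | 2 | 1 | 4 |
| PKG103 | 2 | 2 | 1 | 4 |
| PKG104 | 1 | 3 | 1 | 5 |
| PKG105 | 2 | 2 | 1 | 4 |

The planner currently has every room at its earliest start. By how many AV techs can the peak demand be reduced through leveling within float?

Early-start peak: h1:16  h2:13  h3:7  h4:7  h5:0  h6:0 ⇒ 16.
Leveled (PKG100@1, PKG101@3, PKG102@1, PKG103@1, PKG104@5, PKG105@1): h1:8  h2:8  h3:7  h4:7  h5:8  h6:5 ⇒ 8.
Reduction 16 − 8 = 8.

8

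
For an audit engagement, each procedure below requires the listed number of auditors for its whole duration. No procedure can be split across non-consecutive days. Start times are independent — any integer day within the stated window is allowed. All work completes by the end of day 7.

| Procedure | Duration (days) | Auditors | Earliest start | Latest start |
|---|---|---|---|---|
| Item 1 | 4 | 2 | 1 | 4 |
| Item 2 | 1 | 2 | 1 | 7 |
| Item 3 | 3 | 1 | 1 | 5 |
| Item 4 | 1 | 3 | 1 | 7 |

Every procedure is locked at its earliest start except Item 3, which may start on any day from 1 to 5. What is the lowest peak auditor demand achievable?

Item 3@1: d1:8  d2:3  d3:3  d4:2  d5:0  d6:0  d7:0 → peak 8
Item 3@2: d1:7  d2:3  d3:3  d4:3  d5:0  d6:0  d7:0 → peak 7
Item 3@3: d1:7  d2:2  d3:3  d4:3  d5:1  d6:0  d7:0 → peak 7
Item 3@4: d1:7  d2:2  d3:2  d4:3  d5:1  d6:1  d7:0 → peak 7
Item 3@5: d1:7  d2:2  d3:2  d4:2  d5:1  d6:1  d7:1 → peak 7
Best is Item 3@2, peak 7.

7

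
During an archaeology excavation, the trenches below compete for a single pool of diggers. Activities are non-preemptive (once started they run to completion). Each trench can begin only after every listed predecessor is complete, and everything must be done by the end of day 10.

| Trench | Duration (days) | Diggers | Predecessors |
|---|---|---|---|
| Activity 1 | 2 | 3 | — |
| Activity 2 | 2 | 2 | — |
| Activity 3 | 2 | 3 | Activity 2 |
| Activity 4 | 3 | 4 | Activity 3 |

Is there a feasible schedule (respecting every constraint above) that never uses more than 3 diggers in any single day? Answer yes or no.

The minimum achievable peak is 4; 3 < 4, so no feasible schedule stays within the cap.

no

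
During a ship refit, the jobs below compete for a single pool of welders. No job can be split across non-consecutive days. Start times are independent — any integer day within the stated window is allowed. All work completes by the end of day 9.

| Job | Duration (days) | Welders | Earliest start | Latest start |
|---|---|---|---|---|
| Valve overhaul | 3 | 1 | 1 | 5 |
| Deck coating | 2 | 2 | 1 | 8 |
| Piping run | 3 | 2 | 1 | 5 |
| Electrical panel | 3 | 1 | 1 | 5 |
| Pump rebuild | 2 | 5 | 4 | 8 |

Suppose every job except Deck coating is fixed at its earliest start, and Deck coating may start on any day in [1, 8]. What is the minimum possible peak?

5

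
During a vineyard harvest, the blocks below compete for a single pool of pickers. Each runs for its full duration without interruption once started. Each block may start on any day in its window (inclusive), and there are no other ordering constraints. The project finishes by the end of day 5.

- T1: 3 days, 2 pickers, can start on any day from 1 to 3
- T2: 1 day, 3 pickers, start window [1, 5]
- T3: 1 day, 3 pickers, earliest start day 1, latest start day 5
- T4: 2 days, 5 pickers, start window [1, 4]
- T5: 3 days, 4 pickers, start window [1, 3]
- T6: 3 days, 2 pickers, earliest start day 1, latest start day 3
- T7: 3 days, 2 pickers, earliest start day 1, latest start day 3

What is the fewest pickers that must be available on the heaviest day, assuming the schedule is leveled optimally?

10

Early-start (T1@1, T2@1, T3@1, T4@1, T5@1, T6@1, T7@1) gives peak 21: d1:21  d2:15  d3:10  d4:0  d5:0.
Shift T3→2, T5→3, T6→3, T7→3.
Schedule T1@1, T2@1, T3@2, T4@1, T5@3, T6@3, T7@3: d1:10  d2:10  d3:10  d4:8  d5:8 — peak 10.
Total picker-days = 46 over 5 days ⇒ peak ≥ ⌈46/5⌉ = 10, so 10 is optimal.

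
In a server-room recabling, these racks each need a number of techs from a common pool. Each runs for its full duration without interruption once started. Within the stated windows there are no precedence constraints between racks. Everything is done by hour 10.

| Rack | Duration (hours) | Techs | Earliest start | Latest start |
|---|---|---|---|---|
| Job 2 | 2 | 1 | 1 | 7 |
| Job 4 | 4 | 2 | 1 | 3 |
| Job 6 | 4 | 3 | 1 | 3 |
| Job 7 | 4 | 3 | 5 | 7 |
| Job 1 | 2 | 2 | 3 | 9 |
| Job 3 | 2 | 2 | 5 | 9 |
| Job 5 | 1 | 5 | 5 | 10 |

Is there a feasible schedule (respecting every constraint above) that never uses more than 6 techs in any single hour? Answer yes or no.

yes

Schedule Job 2@1, Job 4@1, Job 6@1, Job 7@5, Job 1@5, Job 3@7, Job 5@9: h1:6  h2:6  h3:5  h4:5  h5:5  h6:5  h7:5  h8:5  h9:5  h10:0 — peak 6 ≤ 6.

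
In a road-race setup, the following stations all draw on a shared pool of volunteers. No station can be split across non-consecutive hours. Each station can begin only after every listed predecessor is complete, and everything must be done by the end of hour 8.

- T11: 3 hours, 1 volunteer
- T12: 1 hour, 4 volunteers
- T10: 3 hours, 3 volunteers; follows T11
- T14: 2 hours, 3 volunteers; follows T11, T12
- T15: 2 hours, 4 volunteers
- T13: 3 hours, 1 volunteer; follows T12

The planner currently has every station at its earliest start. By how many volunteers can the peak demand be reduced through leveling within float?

Early-start peak: h1:9  h2:6  h3:2  h4:7  h5:6  h6:3  h7:0  h8:0 ⇒ 9.
Leveled (T11@1, T12@1, T10@4, T14@7, T15@2, T13@4): h1:5  h2:5  h3:5  h4:4  h5:4  h6:4  h7:3  h8:3 ⇒ 5.
Reduction 9 − 5 = 4.

4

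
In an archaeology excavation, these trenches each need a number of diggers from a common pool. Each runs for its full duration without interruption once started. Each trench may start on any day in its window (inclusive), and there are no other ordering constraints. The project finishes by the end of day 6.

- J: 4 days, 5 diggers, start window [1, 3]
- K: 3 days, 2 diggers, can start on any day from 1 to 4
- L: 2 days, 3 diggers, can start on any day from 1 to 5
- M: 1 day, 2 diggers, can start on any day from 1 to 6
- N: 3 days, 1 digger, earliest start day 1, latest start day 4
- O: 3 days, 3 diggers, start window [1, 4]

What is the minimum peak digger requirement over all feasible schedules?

Early-start (J@1, K@1, L@1, M@1, N@1, O@1) gives peak 16: d1:16  d2:14  d3:11  d4:5  d5:0  d6:0.
Shift L→5, M→5, O→4.
Schedule J@1, K@1, L@5, M@5, N@1, O@4: d1:8  d2:8  d3:8  d4:8  d5:8  d6:6 — peak 8.
Total digger-days = 46 over 6 days ⇒ peak ≥ ⌈46/6⌉ = 8, so 8 is optimal.

8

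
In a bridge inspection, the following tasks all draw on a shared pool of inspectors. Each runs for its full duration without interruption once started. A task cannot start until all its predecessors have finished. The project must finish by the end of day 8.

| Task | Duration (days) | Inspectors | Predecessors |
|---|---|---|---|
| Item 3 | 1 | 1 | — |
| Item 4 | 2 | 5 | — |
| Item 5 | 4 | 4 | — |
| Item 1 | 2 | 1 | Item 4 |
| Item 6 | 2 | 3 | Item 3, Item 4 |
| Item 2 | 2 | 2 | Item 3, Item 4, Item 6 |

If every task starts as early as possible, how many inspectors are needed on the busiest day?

Early-start schedule: Item 3@1, Item 4@1, Item 5@1, Item 1@3, Item 6@3, Item 2@5.
Load per day: day 1: 10, day 2: 9, day 3: 8, day 4: 8, day 5: 2, day 6: 2, day 7: 0, day 8: 0.
Peak is 10.

10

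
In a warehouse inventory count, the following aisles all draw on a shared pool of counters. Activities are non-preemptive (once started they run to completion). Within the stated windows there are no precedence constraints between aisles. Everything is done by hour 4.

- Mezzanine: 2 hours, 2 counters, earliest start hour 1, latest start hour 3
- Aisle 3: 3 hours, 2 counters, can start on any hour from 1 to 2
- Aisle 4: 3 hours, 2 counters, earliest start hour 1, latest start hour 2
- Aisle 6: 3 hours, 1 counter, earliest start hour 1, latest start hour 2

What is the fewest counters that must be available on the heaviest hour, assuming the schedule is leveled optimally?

7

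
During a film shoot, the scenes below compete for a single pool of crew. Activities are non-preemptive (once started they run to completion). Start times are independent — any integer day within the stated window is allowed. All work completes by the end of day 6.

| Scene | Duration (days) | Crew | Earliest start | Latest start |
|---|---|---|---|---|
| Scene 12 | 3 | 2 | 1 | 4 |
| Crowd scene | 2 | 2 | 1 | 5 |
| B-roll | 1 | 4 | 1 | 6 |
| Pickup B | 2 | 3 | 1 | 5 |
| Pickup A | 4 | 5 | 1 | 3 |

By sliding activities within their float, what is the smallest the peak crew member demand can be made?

7

Early-start (Scene 12@1, Crowd scene@1, B-roll@1, Pickup B@1, Pickup A@1) gives peak 16: d1:16  d2:12  d3:7  d4:5  d5:0  d6:0.
Shift Crowd scene→4, B-roll→6, Pickup B→5.
Schedule Scene 12@1, Crowd scene@4, B-roll@6, Pickup B@5, Pickup A@1: d1:7  d2:7  d3:7  d4:7  d5:5  d6:7 — peak 7.
Total crew member-days = 40 over 6 days ⇒ peak ≥ ⌈40/6⌉ = 7, so 7 is optimal.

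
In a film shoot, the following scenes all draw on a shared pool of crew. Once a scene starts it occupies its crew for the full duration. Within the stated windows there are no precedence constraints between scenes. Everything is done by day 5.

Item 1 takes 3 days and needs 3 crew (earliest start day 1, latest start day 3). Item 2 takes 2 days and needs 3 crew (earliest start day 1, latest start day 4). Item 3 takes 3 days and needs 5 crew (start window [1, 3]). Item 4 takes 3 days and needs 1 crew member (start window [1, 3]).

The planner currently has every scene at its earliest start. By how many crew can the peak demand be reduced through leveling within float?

Early-start peak: d1:12  d2:12  d3:9  d4:0  d5:0 ⇒ 12.
Leveled (Item 1@1, Item 2@1, Item 3@3, Item 4@1): d1:7  d2:7  d3:9  d4:5  d5:5 ⇒ 9.
Reduction 12 − 9 = 3.

3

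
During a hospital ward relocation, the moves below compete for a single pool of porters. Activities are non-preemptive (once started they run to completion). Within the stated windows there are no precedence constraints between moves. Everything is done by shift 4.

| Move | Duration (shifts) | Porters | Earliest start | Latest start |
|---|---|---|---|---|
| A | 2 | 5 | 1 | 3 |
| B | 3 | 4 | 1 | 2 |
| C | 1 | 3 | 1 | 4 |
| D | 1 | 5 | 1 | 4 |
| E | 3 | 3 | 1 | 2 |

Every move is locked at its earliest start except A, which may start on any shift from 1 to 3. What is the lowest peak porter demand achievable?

A@1: s1:20  s2:12  s3:7  s4:0 → peak 20
A@2: s1:15  s2:12  s3:12  s4:0 → peak 15
A@3: s1:15  s2:7  s3:12  s4:5 → peak 15
Best is A@2, peak 15.

15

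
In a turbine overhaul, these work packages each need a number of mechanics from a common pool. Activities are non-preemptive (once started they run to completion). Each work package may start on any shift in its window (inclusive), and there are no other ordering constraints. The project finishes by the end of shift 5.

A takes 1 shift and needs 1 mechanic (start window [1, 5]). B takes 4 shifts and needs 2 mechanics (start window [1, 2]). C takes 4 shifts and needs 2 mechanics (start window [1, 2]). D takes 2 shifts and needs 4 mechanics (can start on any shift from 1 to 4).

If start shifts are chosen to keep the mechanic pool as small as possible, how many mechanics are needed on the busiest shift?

Early-start (A@1, B@1, C@1, D@1) gives peak 9: s1:9  s2:8  s3:4  s4:4  s5:0.
Shift D→2.
Schedule A@1, B@1, C@1, D@2: s1:5  s2:8  s3:8  s4:4  s5:0 — peak 8.

8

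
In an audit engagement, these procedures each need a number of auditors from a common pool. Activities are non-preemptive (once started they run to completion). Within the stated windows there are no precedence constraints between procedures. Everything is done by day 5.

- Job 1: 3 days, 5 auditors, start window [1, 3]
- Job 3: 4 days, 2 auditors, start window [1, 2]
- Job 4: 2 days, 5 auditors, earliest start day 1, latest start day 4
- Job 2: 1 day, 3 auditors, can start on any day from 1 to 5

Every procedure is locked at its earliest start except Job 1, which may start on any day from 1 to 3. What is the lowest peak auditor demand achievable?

Job 1@1: d1:15  d2:12  d3:7  d4:2  d5:0 → peak 15
Job 1@2: d1:10  d2:12  d3:7  d4:7  d5:0 → peak 12
Job 1@3: d1:10  d2:7  d3:7  d4:7  d5:5 → peak 10
Best is Job 1@3, peak 10.

10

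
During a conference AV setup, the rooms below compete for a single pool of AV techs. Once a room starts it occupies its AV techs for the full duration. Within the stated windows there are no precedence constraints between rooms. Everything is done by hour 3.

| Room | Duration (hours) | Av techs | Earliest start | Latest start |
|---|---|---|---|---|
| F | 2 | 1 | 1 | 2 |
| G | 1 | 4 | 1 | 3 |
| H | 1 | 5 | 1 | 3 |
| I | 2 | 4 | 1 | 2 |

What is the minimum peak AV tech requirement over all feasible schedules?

Early-start (F@1, G@1, H@1, I@1) gives peak 14: h1:14  h2:5  h3:0.
Shift G→3, I→2.
Schedule F@1, G@3, H@1, I@2: h1:6  h2:5  h3:8 — peak 8.

8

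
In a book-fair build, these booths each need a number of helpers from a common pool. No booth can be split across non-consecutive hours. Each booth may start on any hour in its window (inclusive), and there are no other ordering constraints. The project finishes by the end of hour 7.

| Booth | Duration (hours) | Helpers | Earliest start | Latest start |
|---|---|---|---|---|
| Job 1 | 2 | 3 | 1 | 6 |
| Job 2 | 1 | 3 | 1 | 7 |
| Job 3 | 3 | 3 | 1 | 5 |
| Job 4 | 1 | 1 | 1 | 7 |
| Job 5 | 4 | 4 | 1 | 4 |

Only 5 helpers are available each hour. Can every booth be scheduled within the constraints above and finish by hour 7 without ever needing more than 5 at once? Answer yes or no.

no

The minimum achievable peak is 6; 5 < 6, so no feasible schedule stays within the cap.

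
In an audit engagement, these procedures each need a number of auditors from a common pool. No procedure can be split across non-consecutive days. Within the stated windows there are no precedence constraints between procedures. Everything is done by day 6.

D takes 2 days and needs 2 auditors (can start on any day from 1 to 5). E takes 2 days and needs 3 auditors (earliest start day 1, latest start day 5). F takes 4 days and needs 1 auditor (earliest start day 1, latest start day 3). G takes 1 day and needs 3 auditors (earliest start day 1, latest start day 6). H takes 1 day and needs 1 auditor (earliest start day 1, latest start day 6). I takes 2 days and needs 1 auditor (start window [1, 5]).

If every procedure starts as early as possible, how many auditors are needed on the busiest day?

11

Early-start schedule: D@1, E@1, F@1, G@1, H@1, I@1.
Load per day: day 1: 11, day 2: 7, day 3: 1, day 4: 1, day 5: 0, day 6: 0.
Peak is 11.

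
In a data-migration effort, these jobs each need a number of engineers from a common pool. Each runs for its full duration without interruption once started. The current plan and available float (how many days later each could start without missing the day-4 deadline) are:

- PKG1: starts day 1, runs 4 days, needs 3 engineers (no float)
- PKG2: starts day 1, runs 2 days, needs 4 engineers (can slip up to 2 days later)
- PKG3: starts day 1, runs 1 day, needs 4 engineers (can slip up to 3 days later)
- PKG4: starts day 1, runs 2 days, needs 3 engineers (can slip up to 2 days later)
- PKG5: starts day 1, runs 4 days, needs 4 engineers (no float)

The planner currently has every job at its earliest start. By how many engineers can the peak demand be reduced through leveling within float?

4

Early-start peak: d1:18  d2:14  d3:7  d4:7 ⇒ 18.
Leveled (PKG1@1, PKG2@1, PKG3@3, PKG4@1, PKG5@1): d1:14  d2:14  d3:11  d4:7 ⇒ 14.
Reduction 18 − 14 = 4.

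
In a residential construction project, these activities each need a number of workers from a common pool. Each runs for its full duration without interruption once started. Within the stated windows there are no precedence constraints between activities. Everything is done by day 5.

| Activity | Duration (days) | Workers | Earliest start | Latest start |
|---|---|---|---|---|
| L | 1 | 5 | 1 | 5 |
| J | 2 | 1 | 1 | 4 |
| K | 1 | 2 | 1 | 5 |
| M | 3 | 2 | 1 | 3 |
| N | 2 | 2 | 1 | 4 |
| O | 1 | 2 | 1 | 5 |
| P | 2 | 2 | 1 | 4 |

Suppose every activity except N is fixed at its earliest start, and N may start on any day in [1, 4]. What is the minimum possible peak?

N@1: d1:16  d2:7  d3:2  d4:0  d5:0 → peak 16
N@2: d1:14  d2:7  d3:4  d4:0  d5:0 → peak 14
N@3: d1:14  d2:5  d3:4  d4:2  d5:0 → peak 14
N@4: d1:14  d2:5  d3:2  d4:2  d5:2 → peak 14
Best is N@2, peak 14.

14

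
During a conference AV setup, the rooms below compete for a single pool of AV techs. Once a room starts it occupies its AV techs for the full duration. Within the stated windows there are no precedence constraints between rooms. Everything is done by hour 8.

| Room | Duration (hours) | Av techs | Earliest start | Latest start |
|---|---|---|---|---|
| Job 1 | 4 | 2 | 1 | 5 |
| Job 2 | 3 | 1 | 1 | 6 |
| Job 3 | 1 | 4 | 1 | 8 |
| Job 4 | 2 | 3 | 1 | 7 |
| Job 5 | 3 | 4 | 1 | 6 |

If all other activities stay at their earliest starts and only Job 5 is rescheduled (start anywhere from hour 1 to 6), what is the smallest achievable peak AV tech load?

10

Job 5@1: h1:14  h2:10  h3:7  h4:2  h5:0  h6:0  h7:0  h8:0 → peak 14
Job 5@2: h1:10  h2:10  h3:7  h4:6  h5:0  h6:0  h7:0  h8:0 → peak 10
Job 5@3: h1:10  h2:6  h3:7  h4:6  h5:4  h6:0  h7:0  h8:0 → peak 10
Job 5@4: h1:10  h2:6  h3:3  h4:6  h5:4  h6:4  h7:0  h8:0 → peak 10
Job 5@5: h1:10  h2:6  h3:3  h4:2  h5:4  h6:4  h7:4  h8:0 → peak 10
Job 5@6: h1:10  h2:6  h3:3  h4:2  h5:0  h6:4  h7:4  h8:4 → peak 10
Best is Job 5@2, peak 10.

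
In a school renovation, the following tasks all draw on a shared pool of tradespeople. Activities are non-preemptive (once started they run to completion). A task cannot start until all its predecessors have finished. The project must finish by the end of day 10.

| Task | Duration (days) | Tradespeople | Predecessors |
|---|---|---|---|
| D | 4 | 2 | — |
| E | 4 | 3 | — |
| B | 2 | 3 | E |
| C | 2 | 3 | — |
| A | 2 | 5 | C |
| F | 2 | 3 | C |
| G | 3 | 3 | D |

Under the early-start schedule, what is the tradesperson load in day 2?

8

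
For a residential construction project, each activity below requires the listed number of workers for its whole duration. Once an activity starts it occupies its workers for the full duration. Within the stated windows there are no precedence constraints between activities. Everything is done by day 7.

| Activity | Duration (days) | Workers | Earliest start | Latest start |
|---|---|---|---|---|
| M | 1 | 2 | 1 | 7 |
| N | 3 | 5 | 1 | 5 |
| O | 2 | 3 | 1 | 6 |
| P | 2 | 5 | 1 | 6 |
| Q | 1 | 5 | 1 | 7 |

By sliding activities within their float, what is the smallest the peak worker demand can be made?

8

Early-start (M@1, N@1, O@1, P@1, Q@1) gives peak 20: d1:20  d2:13  d3:5  d4:0  d5:0  d6:0  d7:0.
Shift O→2, P→4, Q→6.
Schedule M@1, N@1, O@2, P@4, Q@6: d1:7  d2:8  d3:8  d4:5  d5:5  d6:5  d7:0 — peak 8.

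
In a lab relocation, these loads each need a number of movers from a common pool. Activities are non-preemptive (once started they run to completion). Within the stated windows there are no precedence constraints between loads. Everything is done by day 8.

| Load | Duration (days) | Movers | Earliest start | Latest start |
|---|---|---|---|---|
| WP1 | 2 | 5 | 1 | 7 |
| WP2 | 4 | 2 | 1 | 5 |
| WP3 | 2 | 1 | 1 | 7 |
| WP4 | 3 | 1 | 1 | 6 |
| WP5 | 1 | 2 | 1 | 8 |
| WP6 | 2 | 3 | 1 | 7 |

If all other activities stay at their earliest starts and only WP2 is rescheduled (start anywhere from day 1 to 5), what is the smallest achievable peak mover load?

WP2@1: d1:14  d2:12  d3:3  d4:2  d5:0  d6:0  d7:0  d8:0 → peak 14
WP2@2: d1:12  d2:12  d3:3  d4:2  d5:2  d6:0  d7:0  d8:0 → peak 12
WP2@3: d1:12  d2:10  d3:3  d4:2  d5:2  d6:2  d7:0  d8:0 → peak 12
WP2@4: d1:12  d2:10  d3:1  d4:2  d5:2  d6:2  d7:2  d8:0 → peak 12
WP2@5: d1:12  d2:10  d3:1  d4:0  d5:2  d6:2  d7:2  d8:2 → peak 12
Best is WP2@2, peak 12.

12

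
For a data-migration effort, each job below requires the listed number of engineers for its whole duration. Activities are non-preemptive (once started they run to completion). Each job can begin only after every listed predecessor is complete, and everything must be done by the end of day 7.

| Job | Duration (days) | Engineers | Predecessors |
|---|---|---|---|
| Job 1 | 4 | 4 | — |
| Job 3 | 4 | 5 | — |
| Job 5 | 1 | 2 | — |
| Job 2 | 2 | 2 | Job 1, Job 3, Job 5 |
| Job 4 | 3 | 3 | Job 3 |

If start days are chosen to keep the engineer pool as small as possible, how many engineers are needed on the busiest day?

Early-start (Job 1@1, Job 3@1, Job 5@1, Job 2@5, Job 4@5) gives peak 11: d1:11  d2:9  d3:9  d4:9  d5:5  d6:5  d7:3.
Shift Job 5→5, Job 2→6.
Schedule Job 1@1, Job 3@1, Job 5@5, Job 2@6, Job 4@5: d1:9  d2:9  d3:9  d4:9  d5:5  d6:5  d7:5 — peak 9.
No arrangement of the 14 feasible schedules does better.

9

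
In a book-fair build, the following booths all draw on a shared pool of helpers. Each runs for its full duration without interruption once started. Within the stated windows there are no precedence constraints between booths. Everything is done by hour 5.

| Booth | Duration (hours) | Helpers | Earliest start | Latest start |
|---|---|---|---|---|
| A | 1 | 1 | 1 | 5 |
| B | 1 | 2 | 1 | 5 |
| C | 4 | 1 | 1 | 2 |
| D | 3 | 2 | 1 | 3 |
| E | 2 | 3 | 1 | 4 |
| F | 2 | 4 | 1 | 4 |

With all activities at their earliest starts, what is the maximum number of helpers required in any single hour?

13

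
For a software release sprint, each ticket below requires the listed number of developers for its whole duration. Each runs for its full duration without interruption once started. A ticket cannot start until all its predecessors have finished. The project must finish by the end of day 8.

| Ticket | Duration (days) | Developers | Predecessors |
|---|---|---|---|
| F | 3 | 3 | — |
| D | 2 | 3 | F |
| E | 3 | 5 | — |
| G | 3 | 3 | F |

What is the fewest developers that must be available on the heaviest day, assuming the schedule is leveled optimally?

Schedule F@1, D@4, E@1, G@4: d1:8  d2:8  d3:8  d4:6  d5:6  d6:3  d7:0  d8:0 — peak 8.

8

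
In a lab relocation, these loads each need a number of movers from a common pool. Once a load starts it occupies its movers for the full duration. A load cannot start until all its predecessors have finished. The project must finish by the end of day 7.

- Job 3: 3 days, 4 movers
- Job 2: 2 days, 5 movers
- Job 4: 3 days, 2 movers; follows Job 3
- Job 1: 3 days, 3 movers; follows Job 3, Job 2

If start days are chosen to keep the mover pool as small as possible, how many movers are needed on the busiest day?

9

Schedule Job 3@1, Job 2@1, Job 4@4, Job 1@4: d1:9  d2:9  d3:4  d4:5  d5:5  d6:5  d7:0 — peak 9.
No arrangement of the 13 feasible schedules does better.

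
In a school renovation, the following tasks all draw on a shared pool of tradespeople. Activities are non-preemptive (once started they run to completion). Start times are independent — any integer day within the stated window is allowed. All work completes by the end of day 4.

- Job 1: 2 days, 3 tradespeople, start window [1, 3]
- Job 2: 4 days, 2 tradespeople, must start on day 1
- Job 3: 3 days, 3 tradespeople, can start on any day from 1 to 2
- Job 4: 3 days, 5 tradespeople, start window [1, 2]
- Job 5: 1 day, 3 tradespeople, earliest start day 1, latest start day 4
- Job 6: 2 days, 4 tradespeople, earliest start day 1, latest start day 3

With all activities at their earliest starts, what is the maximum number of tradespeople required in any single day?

Early-start schedule: Job 1@1, Job 2@1, Job 3@1, Job 4@1, Job 5@1, Job 6@1.
Load per day: day 1: 20, day 2: 17, day 3: 10, day 4: 2.
Peak is 20.

20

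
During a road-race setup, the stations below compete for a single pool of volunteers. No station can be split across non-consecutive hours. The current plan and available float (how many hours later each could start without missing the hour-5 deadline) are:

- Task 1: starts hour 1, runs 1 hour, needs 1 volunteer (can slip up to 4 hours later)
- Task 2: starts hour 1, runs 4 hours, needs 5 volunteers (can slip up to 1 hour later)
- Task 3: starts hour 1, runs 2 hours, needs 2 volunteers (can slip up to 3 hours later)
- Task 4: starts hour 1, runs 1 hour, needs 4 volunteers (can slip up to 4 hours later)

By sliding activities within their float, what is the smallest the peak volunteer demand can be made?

Early-start (Task 1@1, Task 2@1, Task 3@1, Task 4@1) gives peak 12: h1:12  h2:7  h3:5  h4:5  h5:0.
Shift Task 3→2, Task 4→5.
Schedule Task 1@1, Task 2@1, Task 3@2, Task 4@5: h1:6  h2:7  h3:7  h4:5  h5:4 — peak 7.

7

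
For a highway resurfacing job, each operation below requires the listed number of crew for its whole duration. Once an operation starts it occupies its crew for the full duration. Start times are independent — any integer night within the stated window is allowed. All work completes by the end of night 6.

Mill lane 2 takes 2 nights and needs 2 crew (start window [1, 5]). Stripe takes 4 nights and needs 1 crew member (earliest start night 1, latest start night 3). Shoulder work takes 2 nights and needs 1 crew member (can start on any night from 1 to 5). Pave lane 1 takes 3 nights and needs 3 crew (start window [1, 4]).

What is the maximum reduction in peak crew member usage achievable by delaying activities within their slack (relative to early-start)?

Early-start peak: n1:7  n2:7  n3:4  n4:1  n5:0  n6:0 ⇒ 7.
Leveled (Mill lane 2@1, Stripe@1, Shoulder work@1, Pave lane 1@3): n1:4  n2:4  n3:4  n4:4  n5:3  n6:0 ⇒ 4.
Reduction 7 − 4 = 3.

3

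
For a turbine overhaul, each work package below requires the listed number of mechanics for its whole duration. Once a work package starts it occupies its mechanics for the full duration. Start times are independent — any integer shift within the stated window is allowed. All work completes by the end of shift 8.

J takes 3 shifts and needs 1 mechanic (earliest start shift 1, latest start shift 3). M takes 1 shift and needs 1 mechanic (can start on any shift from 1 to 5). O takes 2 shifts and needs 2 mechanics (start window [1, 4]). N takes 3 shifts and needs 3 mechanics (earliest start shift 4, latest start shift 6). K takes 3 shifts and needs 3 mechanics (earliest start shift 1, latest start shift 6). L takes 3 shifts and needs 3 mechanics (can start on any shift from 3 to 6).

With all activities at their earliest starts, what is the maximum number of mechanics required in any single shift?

Early-start schedule: J@1, M@1, O@1, N@4, K@1, L@3.
Load per shift: shift 1: 7, shift 2: 6, shift 3: 7, shift 4: 6, shift 5: 6, shift 6: 3, shift 7: 0, shift 8: 0.
Peak is 7.

7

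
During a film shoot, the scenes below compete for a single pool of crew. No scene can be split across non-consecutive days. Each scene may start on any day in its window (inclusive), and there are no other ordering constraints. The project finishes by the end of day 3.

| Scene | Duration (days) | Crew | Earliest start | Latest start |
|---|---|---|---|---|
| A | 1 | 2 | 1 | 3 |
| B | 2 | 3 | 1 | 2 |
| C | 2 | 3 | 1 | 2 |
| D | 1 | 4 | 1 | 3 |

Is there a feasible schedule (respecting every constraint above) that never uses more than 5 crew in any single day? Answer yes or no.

no

Total crew member-days = 18; over 3 days the average is 18/3 > 5, so some day must exceed 5.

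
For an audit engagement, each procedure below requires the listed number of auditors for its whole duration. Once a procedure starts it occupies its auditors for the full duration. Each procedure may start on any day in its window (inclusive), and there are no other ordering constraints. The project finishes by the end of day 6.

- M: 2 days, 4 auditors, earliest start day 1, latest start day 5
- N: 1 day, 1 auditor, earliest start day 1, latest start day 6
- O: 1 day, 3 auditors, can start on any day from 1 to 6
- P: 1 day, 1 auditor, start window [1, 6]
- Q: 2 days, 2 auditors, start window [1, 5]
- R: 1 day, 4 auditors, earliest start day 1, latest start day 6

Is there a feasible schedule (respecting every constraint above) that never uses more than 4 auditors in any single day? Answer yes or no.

yes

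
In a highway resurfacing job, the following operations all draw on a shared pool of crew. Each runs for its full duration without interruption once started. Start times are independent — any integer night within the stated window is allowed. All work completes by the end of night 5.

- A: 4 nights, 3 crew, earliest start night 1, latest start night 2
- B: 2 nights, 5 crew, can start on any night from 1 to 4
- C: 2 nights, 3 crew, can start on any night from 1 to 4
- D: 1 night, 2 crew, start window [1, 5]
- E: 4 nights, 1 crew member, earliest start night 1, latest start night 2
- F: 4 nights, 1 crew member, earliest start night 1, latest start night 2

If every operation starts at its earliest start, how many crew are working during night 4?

At early start, night 4 has: A, E, F.
Demand: 3 + 1 + 1 = 5.

5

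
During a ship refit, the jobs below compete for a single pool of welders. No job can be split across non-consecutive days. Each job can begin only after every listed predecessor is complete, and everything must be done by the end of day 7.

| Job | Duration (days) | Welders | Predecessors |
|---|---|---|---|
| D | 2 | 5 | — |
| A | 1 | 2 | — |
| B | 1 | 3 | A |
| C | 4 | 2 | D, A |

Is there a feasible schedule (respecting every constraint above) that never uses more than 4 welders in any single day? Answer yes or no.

no

The minimum achievable peak is 5; 4 < 5, so no feasible schedule stays within the cap.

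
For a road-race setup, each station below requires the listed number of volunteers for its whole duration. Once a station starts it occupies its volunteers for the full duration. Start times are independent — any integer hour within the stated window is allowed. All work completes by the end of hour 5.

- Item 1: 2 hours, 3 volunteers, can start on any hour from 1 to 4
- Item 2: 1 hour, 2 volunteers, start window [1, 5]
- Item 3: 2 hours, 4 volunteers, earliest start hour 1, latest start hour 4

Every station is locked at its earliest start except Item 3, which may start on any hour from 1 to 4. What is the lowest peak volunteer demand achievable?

5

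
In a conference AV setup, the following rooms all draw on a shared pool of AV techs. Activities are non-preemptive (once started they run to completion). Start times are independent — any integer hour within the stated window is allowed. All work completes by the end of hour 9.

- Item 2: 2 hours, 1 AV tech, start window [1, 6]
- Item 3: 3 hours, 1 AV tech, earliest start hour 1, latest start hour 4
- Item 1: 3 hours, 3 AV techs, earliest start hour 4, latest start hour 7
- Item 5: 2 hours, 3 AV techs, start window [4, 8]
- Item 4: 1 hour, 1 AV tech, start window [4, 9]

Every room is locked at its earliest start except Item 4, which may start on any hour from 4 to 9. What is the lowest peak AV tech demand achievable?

Item 4@4: h1:2  h2:2  h3:1  h4:7  h5:6  h6:3  h7:0  h8:0  h9:0 → peak 7
Item 4@5: h1:2  h2:2  h3:1  h4:6  h5:7  h6:3  h7:0  h8:0  h9:0 → peak 7
Item 4@6: h1:2  h2:2  h3:1  h4:6  h5:6  h6:4  h7:0  h8:0  h9:0 → peak 6
Item 4@7: h1:2  h2:2  h3:1  h4:6  h5:6  h6:3  h7:1  h8:0  h9:0 → peak 6
Item 4@8: h1:2  h2:2  h3:1  h4:6  h5:6  h6:3  h7:0  h8:1  h9:0 → peak 6
Item 4@9: h1:2  h2:2  h3:1  h4:6  h5:6  h6:3  h7:0  h8:0  h9:1 → peak 6
Best is Item 4@6, peak 6.

6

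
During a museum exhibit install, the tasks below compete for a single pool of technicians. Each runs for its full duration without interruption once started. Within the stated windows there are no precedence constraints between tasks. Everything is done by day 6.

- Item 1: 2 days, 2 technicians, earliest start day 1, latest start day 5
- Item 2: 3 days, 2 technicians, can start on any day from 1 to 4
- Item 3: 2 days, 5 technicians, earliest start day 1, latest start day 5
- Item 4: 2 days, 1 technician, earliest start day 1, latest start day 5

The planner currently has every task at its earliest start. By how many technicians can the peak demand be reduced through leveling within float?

5

Early-start peak: d1:10  d2:10  d3:2  d4:0  d5:0  d6:0 ⇒ 10.
Leveled (Item 1@1, Item 2@1, Item 3@4, Item 4@1): d1:5  d2:5  d3:2  d4:5  d5:5  d6:0 ⇒ 5.
Reduction 10 − 5 = 5.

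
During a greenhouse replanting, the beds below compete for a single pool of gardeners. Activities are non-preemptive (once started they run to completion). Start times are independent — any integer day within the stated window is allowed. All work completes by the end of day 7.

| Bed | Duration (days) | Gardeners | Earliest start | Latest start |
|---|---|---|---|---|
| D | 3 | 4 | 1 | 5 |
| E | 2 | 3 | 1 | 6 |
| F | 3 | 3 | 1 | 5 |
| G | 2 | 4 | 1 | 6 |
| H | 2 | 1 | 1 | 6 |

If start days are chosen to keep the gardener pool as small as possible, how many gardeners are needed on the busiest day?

Early-start (D@1, E@1, F@1, G@1, H@1) gives peak 15: d1:15  d2:15  d3:7  d4:0  d5:0  d6:0  d7:0.
Shift F→3, G→4, H→6.
Schedule D@1, E@1, F@3, G@4, H@6: d1:7  d2:7  d3:7  d4:7  d5:7  d6:1  d7:1 — peak 7.

7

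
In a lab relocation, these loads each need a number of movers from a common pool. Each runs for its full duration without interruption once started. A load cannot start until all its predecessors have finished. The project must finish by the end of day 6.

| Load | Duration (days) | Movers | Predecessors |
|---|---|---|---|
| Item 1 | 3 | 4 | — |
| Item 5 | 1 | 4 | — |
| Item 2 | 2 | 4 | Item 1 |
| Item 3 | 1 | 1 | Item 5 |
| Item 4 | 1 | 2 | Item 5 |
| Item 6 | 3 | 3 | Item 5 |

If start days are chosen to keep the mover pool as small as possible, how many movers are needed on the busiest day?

Early-start (Item 1@1, Item 5@1, Item 2@4, Item 3@2, Item 4@2, Item 6@2) gives peak 10: d1:8  d2:10  d3:7  d4:7  d5:4  d6:0.
Shift Item 1→2, Item 2→5, Item 6→3.
Schedule Item 1@2, Item 5@1, Item 2@5, Item 3@2, Item 4@2, Item 6@3: d1:4  d2:7  d3:7  d4:7  d5:7  d6:4 — peak 7.

7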